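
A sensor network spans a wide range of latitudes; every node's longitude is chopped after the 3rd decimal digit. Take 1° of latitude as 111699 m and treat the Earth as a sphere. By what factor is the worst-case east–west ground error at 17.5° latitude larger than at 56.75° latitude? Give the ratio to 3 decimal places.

1.739

Truncating at 3 decimal places can drop up to a full unit in the last place, so the longitude may be off by as much as 0.001°.
Error at 17.5° = 0.001° × 111699 × cos 17.5° ≈ 111.7 × 0.9537 = 106.53 m.
Error at 56.75° = 0.001° × 111699 × cos 56.75° ≈ 111.7 × 0.5483 = 61.244 m.
Ratio: 106.53 / 61.244 = cos 17.5° / cos 56.75° ≈ 1.7394.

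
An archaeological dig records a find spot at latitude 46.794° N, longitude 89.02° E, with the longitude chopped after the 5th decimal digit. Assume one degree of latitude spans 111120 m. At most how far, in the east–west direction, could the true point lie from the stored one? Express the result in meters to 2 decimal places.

0.76 meters

Truncating at 5 decimal places can drop up to a full unit in the last place, so the longitude may be off by as much as 1e-05°.
One degree of longitude at 46.794° is 111120 × cos 46.794° ≈ 111120 × 0.6846 = 76075.4 m.
Maximum E–W displacement: 1e-05 × 76075.4 = 0.760754 m.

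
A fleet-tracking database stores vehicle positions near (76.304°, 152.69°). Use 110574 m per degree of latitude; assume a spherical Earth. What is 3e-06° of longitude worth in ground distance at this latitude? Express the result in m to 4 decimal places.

3e-06° of longitude at 76.304° is 3e-06 × 110574 × cos 76.304° ≈ 3e-06 × 26180.6 = 0.0785419 m.

0.0785 m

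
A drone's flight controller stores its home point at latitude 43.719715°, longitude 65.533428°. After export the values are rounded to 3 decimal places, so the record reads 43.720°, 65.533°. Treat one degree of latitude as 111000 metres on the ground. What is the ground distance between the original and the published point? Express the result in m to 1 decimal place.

46.7 m

The latitude changed by -0.000285° and the longitude by +0.000428°.
North–south shift: -0.000285 × 111000 = -31.635 m.
East–west at this latitude: 0.000428° × 111000 × cos 43.72° ≈ 0.000428 × 80222.6 = 34.3353 m.
Combined displacement = (31.635² + 34.3353²)^½ ≈ 46.6871 m.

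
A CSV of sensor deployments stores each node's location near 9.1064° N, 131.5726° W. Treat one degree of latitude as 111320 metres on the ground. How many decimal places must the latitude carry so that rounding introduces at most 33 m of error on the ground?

One degree of latitude covers 111320 m.
Rounding to N decimal places gives at most 0.5 × 10⁻ᴺ degrees of error, i.e. 0.5 × 10⁻ᴺ × 111320 m.
Setting 55660 × 10⁻ᴺ ≤ 33 gives 10ᴺ ≥ 1687, i.e. N ≥ 3.23.
At 3 places the error can reach 55.7 m, but 4 places keeps it to 5.57 m.

4 decimal places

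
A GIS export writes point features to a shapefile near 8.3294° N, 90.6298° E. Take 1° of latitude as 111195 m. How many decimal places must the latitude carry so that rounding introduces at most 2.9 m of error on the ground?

One degree of latitude covers 111195 m.
Rounding to N decimal places gives at most 0.5 × 10⁻ᴺ degrees of error, i.e. 0.5 × 10⁻ᴺ × 111195 m.
Setting 55597.5 × 10⁻ᴺ ≤ 2.9 gives 10ᴺ ≥ 1.917e+04, i.e. N ≥ 4.28.
At 4 places the error can reach 5.56 m, but 5 places keeps it to 0.556 m.

5 decimal places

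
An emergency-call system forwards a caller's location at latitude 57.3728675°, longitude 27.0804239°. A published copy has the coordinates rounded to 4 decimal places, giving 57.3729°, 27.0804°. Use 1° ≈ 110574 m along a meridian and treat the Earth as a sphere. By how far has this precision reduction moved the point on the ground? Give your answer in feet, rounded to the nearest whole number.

The latitude changed by -0.0000325° and the longitude by +0.0000239°.
North–south shift: -0.0000325 × 110574 = -3.59366 m.
E–W at 57.3729°: 0.0000239° × 110574 × cos 57.3729° = 0.0000239 × 110574 × 0.5392 ≈ 1.42487 m.
Hypotenuse of the two orthogonal shifts: √(3.59366² + 1.42487²) = 3.86583 m.
Converting: 3.86583 m × 3.2808 ft/m ≈ 12.683 ft.

13 feet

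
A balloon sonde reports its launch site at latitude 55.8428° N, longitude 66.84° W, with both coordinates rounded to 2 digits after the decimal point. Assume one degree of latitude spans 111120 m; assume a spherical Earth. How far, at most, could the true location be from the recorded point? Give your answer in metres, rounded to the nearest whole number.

637 metres

Rounding to 2 decimal places leaves each coordinate within ±0.005° of the true value.
N–S: 0.005° × 111120 m/° = 555.6 m.
East–west component at 55.8428°: 0.005° × 111120 × cos 55.8428° ≈ 0.005 × 62390 ≈ 311.95 m.
The two errors are perpendicular, so the maximum displacement is √(555.6² + 311.95²) ≈ 637.185 m.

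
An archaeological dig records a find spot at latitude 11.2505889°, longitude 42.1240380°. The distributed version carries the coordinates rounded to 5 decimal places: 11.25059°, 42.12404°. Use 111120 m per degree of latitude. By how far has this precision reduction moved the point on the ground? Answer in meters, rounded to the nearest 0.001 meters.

0.250 meters

Δlat = 11.2505889 − 11.25059 = -0.0000011°; Δlon = 42.1240380 − 42.12404 = -0.0000020°.
North–south shift: -0.0000011 × 111120 = -0.122232 m.
E–W at 11.2506°: -0.0000020° × 111120 × cos 11.2506° = -0.0000020 × 111120 × 0.9808 ≈ -0.217969 m.
Distance: √(0.122232² + 0.217969²) ≈ 0.249903 m.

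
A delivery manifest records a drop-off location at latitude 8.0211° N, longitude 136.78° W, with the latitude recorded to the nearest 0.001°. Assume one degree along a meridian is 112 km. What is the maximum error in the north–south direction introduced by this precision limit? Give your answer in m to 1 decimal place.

Rounding to 3 decimal places leaves the latitude within ±0.0005° of the true value.
Along the meridian that is 0.0005° × 112000 m/° = 56 m.

56.0 m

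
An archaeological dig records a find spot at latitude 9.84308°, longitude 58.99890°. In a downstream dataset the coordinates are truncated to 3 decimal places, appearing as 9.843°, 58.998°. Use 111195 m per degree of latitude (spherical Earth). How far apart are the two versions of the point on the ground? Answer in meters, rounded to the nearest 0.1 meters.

Δlat = 9.84308 − 9.843 = +0.00008°; Δlon = 58.99890 − 58.998 = +0.00090°.
North–south shift: 0.00008 × 111195 = 8.8956 m.
East–west at this latitude: 0.00090° × 111195 × cos 9.843° ≈ 0.00090 × 109558 = 98.6024 m.
Hypotenuse of the two orthogonal shifts: √(8.8956² + 98.6024²) = 99.0028 m.

99.0 meters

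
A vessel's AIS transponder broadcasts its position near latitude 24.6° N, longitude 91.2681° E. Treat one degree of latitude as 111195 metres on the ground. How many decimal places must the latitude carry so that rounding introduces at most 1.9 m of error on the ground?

5 decimal places

One degree of latitude covers 111195 m.
Rounding to N decimal places gives at most 0.5 × 10⁻ᴺ degrees of error, i.e. 0.5 × 10⁻ᴺ × 111195 m.
Need 0.5 × 111195 × 10⁻ᴺ ≤ 1.9 → 10⁻ᴺ ≤ 3.417e-05, so N ≥ 4.47.
At 4 places the error can reach 5.56 m, but 5 places keeps it to 0.556 m.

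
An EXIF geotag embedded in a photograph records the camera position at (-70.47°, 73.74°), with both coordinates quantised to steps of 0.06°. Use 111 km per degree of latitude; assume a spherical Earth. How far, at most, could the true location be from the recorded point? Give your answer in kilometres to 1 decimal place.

With a 0.06° grid the true value lies within half a step, ±0.06°/2 = ±0.03°, of the stored one.
North–south component: 0.03° × 111000 = 3330 m.
Longitude error → 0.03 × 111000 × cos 70.47° = 0.03 × 111000 × 0.3343 ≈ 1113.22 m.
The two errors are perpendicular, so the maximum displacement is √(3330² + 1113.22²) ≈ 3511.15 m.
That is 3511.15 m = 3.5111 km.

3.5 kilometres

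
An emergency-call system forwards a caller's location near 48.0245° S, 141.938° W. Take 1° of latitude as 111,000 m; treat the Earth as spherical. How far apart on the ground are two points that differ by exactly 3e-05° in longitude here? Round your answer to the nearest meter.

One degree of longitude here spans 111000 × cos 48.0245° = 111000 × 0.6688 ≈ 74238.2 m; 3e-05° of that is 2.22715 m.

2 meters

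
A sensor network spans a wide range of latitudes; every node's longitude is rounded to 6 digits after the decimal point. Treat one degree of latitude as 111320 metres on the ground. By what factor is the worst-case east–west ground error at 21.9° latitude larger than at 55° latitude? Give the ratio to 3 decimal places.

1.618

Rounding to 6 decimal places leaves the longitude within ±5e-07° of the true value.
At 21.9°: 5e-07° × 111320 × cos 21.9° = 5e-07 × 111320 × 0.9278 ≈ 0.051643 m.
Error at 55° = 5e-07° × 111320 × cos 55° ≈ 0.05566 × 0.5736 = 0.031925 m.
The ratio reduces to cos 21.9° / cos 55° = 0.9278/0.5736 ≈ 1.6176.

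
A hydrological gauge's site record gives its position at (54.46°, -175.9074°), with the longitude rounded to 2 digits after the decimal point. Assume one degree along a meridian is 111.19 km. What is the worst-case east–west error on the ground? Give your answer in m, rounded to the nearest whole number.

323 m

Rounding to 2 decimal places leaves the longitude within ±0.005° of the true value.
At latitude 54.46° a degree of longitude spans 111190 m × cos 54.46° = 111190 × 0.5813 ≈ 64631.5 m.
Maximum E–W displacement: 0.005 × 64631.5 = 323.158 m.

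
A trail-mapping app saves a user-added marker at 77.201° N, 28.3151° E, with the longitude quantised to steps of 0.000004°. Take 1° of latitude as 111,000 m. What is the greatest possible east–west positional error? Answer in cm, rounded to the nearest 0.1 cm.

With a 0.000004° grid the true value lies within half a step, ±0.000004°/2 = ±2e-06°, of the stored one.
Parallels shrink by cos φ, so at 77.201° a degree of longitude is 111000 × 0.2215 ≈ 24590 m.
So at most 2e-06° × 24590 ≈ 0.04918 m east–west.
That is 0.04918 m = 4.918 cm.

4.9 cm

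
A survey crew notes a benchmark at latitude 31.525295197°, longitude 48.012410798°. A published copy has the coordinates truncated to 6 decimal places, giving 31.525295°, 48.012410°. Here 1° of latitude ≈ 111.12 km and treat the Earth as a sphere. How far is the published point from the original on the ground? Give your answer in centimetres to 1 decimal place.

7.9 centimetres

The latitude changed by +0.000000197° and the longitude by +0.000000798°.
North–south shift: 0.000000197 × 111120 = 0.0218906 m.
East–west at this latitude: 0.000000798° × 111120 × cos 31.5253° ≈ 0.000000798 × 94719.7 = 0.0755863 m.
Hypotenuse of the two orthogonal shifts: √(0.0218906² + 0.0755863²) = 0.0786924 m.
That is 0.0786924 m = 7.8692 cm.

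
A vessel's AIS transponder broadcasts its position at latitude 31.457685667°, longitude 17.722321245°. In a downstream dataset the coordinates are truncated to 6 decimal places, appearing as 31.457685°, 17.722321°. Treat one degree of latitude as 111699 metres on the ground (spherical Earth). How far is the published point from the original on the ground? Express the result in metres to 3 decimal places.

The latitude changed by +0.000000667° and the longitude by +0.000000245°.
N–S: 0.000000667° × 111699 m/° = 0.0745032 m.
East–west at this latitude: 0.000000245° × 111699 × cos 31.4577° ≈ 0.000000245 × 95282.1 = 0.0233441 m.
Hypotenuse of the two orthogonal shifts: √(0.0745032² + 0.0233441²) = 0.0780748 m.

0.078 metres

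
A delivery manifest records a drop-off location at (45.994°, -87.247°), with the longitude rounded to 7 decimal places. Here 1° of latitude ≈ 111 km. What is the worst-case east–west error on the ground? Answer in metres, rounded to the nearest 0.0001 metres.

Rounding to 7 decimal places leaves the longitude within ±5e-08° of the true value.
One degree of longitude at 45.994° is 111000 × cos 45.994° ≈ 111000 × 0.6947 = 77115.4 m.
Maximum E–W displacement: 5e-08 × 77115.4 = 0.00385577 m.

0.0039 metres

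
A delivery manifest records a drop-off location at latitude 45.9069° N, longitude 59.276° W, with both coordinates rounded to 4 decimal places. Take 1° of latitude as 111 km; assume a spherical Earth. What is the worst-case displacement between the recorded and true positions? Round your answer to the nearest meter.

Rounding to 4 decimal places leaves each coordinate within ±5e-05° of the true value.
North–south component: 5e-05° × 111000 = 5.55 m.
E–W at 45.9069°: 5e-05° × 111000 × cos 45.9069° = 5e-05 × 111000 × 0.6958 ≈ 3.86184 m.
Worst case both components are at the extreme and orthogonal: √(5.55² + 3.86184²) ≈ 6.76138 m.

7 meters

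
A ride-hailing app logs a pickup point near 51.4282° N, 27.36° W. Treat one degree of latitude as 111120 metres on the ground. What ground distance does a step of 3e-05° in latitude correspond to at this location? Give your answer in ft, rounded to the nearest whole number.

11 ft

Along a meridian 3e-05° is 3e-05 × 111120 = 3.3336 m.
Converting: 3.3336 m × 3.2808 ft/m ≈ 10.937 ft.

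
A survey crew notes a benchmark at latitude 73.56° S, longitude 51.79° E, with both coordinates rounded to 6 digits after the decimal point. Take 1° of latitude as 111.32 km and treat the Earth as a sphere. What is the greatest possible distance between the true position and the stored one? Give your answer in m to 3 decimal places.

0.058 m

Rounding to 6 decimal places leaves each coordinate within ±5e-07° of the true value.
Latitude error → 5e-07 × 111320 = 0.05566 m along the meridian.
East–west component at 73.56°: 5e-07° × 111320 × cos 73.56° ≈ 5e-07 × 31504.8 ≈ 0.0157524 m.
Worst case both components are at the extreme and orthogonal: √(0.05566² + 0.0157524²) ≈ 0.0578461 m.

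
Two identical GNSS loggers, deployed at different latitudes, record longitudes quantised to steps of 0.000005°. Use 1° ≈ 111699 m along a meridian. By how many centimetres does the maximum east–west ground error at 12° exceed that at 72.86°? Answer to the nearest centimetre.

With a 0.000005° grid the true value lies within half a step, ±0.000005°/2 = ±2.5e-06°, of the stored one.
At 12°: 2.5e-06° × 111699 × cos 12° = 2.5e-06 × 111699 × 0.9781 ≈ 0.27315 m.
Error at 72.86° = 2.5e-06° × 111699 × cos 72.86° ≈ 0.27925 × 0.2947 = 0.082296 m.
So the lower-latitude error exceeds the higher by 0.27315 − 0.082296 = 0.19085 m.
That is 0.190849 m = 19.085 cm.

19 centimetres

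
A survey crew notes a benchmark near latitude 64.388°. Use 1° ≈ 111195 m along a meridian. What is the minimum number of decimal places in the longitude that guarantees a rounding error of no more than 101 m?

At 64.388° one degree of longitude covers 111195 × cos 64.388° ≈ 111195 × 0.4323 ≈ 48066.8 m.
Rounding to N decimal places gives at most 0.5 × 10⁻ᴺ degrees of error, i.e. 0.5 × 10⁻ᴺ × 48066.8 m.
Setting 24033.4 × 10⁻ᴺ ≤ 101 gives 10ᴺ ≥ 238, i.e. N ≥ 2.38.
N = 2 would give 240 m (too coarse); N = 3 gives 24 m ≤ 101 m.

3 decimal places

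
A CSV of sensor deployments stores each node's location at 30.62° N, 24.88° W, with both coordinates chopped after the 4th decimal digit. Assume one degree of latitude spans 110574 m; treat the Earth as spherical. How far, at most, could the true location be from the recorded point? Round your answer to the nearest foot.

Truncating at 4 decimal places can drop up to a full unit in the last place, so each coordinate may be off by as much as 0.0001°.
Latitude error → 0.0001 × 110574 = 11.0574 m along the meridian.
Longitude error → 0.0001 × 110574 × cos 30.62° = 0.0001 × 110574 × 0.8606 ≈ 9.5156 m.
The two errors are perpendicular, so the maximum displacement is √(11.0574² + 9.5156²) ≈ 14.5881 m.
In feet: 14.5881 m ÷ 0.3048 ≈ 47.861 ft.

48 feet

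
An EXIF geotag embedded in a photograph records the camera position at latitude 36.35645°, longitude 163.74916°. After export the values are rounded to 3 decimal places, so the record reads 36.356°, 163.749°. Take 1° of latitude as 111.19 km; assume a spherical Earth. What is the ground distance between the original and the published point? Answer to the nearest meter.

52 meters

Δlat = 36.35645 − 36.356 = +0.00045°; Δlon = 163.74916 − 163.749 = +0.00016°.
N–S: 0.00045° × 111190 m/° = 50.0355 m.
East–west at this latitude: 0.00016° × 111190 × cos 36.356° ≈ 0.00016 × 89546.8 = 14.3275 m.
Hypotenuse of the two orthogonal shifts: √(50.0355² + 14.3275²) = 52.0464 m.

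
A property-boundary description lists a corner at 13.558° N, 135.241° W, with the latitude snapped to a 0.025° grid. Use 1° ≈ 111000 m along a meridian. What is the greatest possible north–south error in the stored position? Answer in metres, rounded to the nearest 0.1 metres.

1387.5 metres

With a 0.025° grid the true value lies within half a step, ±0.025°/2 = ±0.0125°, of the stored one.
So the N–S error is at most 0.0125 × 111000 = 1387.5 m.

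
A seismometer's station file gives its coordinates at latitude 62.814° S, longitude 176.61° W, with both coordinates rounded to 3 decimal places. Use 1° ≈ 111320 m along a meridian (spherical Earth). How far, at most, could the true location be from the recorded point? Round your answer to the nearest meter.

Rounding to 3 decimal places leaves each coordinate within ±0.0005° of the true value.
Latitude error → 0.0005 × 111320 = 55.66 m along the meridian.
E–W at 62.814°: 0.0005° × 111320 × cos 62.814° = 0.0005 × 111320 × 0.4569 ≈ 25.43 m.
Combining orthogonally: (55.66² + 25.43²)^½ ≈ 61.1941 m.

61 meters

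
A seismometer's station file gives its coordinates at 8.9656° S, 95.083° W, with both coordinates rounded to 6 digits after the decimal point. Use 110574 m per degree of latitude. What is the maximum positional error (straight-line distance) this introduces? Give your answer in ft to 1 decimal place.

0.3 ft

Rounding to 6 decimal places leaves each coordinate within ±5e-07° of the true value.
North–south component: 5e-07° × 110574 = 0.055287 m.
Longitude error → 5e-07 × 110574 × cos 8.9656° = 5e-07 × 110574 × 0.9878 ≈ 0.0546115 m.
Combining orthogonally: (0.055287² + 0.0546115²)^½ ≈ 0.0777114 m.
Converting: 0.0777114 m × 3.2808 ft/m ≈ 0.25496 ft.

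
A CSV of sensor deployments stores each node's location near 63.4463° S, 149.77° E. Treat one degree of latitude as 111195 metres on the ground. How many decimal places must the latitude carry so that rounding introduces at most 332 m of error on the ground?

3 decimal places

One degree of latitude covers 111195 m.
Rounding to N decimal places gives at most 0.5 × 10⁻ᴺ degrees of error, i.e. 0.5 × 10⁻ᴺ × 111195 m.
Setting 55597.5 × 10⁻ᴺ ≤ 332 gives 10ᴺ ≥ 167.5, i.e. N ≥ 2.22.
At 2 places the error can reach 556 m, but 3 places keeps it to 55.6 m.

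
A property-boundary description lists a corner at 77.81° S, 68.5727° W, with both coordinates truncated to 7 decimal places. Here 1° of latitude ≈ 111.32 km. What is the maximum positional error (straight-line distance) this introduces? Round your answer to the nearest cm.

Truncating at 7 decimal places can drop up to a full unit in the last place, so each coordinate may be off by as much as 1e-07°.
Latitude error → 1e-07 × 111320 = 0.011132 m along the meridian.
Longitude error → 1e-07 × 111320 × cos 77.81° = 1e-07 × 111320 × 0.2112 ≈ 0.00235057 m.
Combining orthogonally: (0.011132² + 0.00235057²)^½ ≈ 0.0113775 m.
That is 0.0113775 m = 1.1377 cm.

1 cm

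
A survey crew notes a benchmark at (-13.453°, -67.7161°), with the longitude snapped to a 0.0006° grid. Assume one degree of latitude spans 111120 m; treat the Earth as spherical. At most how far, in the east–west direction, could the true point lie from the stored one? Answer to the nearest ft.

106 ft

With a 0.0006° grid the true value lies within half a step, ±0.0006°/2 = ±0.0003°, of the stored one.
At latitude 13.453° a degree of longitude spans 111120 m × cos 13.453° = 111120 × 0.9726 ≈ 108071 m.
So at most 0.0003° × 108071 ≈ 32.4213 m east–west.
Converting: 32.4213 m × 3.2808 ft/m ≈ 106.37 ft.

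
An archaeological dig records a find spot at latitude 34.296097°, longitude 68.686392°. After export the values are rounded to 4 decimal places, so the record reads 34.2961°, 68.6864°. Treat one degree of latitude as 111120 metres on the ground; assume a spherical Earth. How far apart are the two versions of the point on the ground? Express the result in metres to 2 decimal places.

The latitude changed by -0.000003° and the longitude by -0.000008°.
N–S: -0.000003° × 111120 m/° = -0.33336 m.
E–W at 34.2961°: -0.000008° × 111120 × cos 34.2961° = -0.000008 × 111120 × 0.8261 ≈ -0.734402 m.
Combined displacement = (0.33336² + 0.734402²)^½ ≈ 0.806521 m.

0.81 metres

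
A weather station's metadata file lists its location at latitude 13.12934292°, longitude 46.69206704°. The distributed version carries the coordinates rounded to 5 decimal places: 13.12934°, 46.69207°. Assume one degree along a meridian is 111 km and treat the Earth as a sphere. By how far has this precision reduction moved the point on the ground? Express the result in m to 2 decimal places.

Δlat = 13.12934292 − 13.12934 = +0.00000292°; Δlon = 46.69206704 − 46.69207 = -0.00000296°.
North–south shift: 0.00000292 × 111000 = 0.32412 m.
E–W at 13.1293°: -0.00000296° × 111000 × cos 13.1293° = -0.00000296 × 111000 × 0.9739 ≈ -0.319971 m.
Distance: √(0.32412² + 0.319971²) ≈ 0.455451 m.

0.46 m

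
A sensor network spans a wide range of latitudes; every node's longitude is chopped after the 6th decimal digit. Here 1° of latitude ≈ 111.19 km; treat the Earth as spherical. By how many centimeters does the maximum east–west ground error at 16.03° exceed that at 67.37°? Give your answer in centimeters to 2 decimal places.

Truncating at 6 decimal places can drop up to a full unit in the last place, so the longitude may be off by as much as 1e-06°.
Error at 16.03° = 1e-06° × 111190 × cos 16.03° ≈ 0.11119 × 0.9611 = 0.10687 m.
At 67.37°: 1e-06° × 111190 × cos 67.37° = 1e-06 × 111190 × 0.3848 ≈ 0.042784 m.
So the lower-latitude error exceeds the higher by 0.10687 − 0.042784 = 0.064083 m.
That is 0.0640831 m = 6.4083 cm.

6.41 centimeters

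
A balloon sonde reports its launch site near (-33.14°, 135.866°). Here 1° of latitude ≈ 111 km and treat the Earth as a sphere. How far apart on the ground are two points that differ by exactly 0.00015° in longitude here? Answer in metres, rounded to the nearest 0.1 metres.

13.9 metres

One degree of longitude here spans 111000 × cos 33.14° = 111000 × 0.8373 ≈ 92944.4 m; 0.00015° of that is 13.9417 m.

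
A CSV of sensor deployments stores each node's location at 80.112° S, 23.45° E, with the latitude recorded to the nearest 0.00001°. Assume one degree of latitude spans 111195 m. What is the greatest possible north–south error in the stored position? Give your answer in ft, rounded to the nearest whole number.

Rounding to 5 decimal places leaves the latitude within ±5e-06° of the true value.
Along the meridian that is 5e-06° × 111195 m/° = 0.555975 m.
Converting: 0.555975 m × 3.2808 ft/m ≈ 1.8241 ft.

2 ft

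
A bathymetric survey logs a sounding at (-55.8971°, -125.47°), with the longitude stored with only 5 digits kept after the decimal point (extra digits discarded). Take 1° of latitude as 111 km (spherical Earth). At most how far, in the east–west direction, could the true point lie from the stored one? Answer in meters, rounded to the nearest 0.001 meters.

0.622 meters

Truncating at 5 decimal places can drop up to a full unit in the last place, so the longitude may be off by as much as 1e-05°.
One degree of longitude at 55.8971° is 111000 × cos 55.8971° ≈ 111000 × 0.5607 = 62235.6 m.
East–west error: 1e-05° × 62235.6 m/° ≈ 0.622356 m.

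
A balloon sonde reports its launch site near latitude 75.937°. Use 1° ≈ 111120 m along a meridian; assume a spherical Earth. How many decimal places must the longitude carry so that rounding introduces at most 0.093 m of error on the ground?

At 75.937° one degree of longitude covers 111120 × cos 75.937° ≈ 111120 × 0.2430 ≈ 27000.9 m.
N decimal places → at most half a unit in the last place, 0.5 × 10⁻ᴺ° = 27000.9/2 × 10⁻ᴺ m.
Need 0.5 × 27000.9 × 10⁻ᴺ ≤ 0.093 → 10⁻ᴺ ≤ 6.889e-06, so N ≥ 5.16.
So 6 decimal places suffice (0.0135 m); 5 would allow up to 0.135 m.

6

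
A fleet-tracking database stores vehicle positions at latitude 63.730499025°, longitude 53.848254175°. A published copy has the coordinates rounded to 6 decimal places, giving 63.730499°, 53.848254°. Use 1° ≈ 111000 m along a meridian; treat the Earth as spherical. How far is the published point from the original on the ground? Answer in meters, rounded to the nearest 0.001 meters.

0.009 meters

The latitude changed by +0.000000025° and the longitude by +0.000000175°.
North–south shift: 0.000000025 × 111000 = 0.002775 m.
East–west at this latitude: 0.000000175° × 111000 × cos 63.7305° ≈ 0.000000175 × 49127.9 = 0.00859739 m.
Hypotenuse of the two orthogonal shifts: √(0.002775² + 0.00859739²) = 0.00903414 m.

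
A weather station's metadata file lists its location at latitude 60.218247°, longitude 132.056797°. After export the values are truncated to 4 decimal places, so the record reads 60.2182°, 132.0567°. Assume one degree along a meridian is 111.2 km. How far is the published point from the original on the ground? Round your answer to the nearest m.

The latitude changed by +0.000047° and the longitude by +0.000097°.
N–S: 0.000047° × 111200 m/° = 5.2264 m.
E–W at 60.2182°: 0.000097° × 111200 × cos 60.2182° = 0.000097 × 111200 × 0.4967 ≈ 5.35759 m.
Hypotenuse of the two orthogonal shifts: √(5.2264² + 5.35759²) = 7.48458 m.

7 m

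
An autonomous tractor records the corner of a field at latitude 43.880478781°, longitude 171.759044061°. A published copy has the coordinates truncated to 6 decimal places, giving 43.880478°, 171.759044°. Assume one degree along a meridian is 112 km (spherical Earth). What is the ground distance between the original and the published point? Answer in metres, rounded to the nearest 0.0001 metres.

0.0876 metres

The latitude changed by +0.000000781° and the longitude by +0.000000061°.
North–south shift: 0.000000781 × 112000 = 0.087472 m.
E–W at 43.8805°: 0.000000061° × 112000 × cos 43.8805° = 0.000000061 × 112000 × 0.7208 ≈ 0.00492442 m.
Hypotenuse of the two orthogonal shifts: √(0.087472² + 0.00492442²) = 0.0876105 m.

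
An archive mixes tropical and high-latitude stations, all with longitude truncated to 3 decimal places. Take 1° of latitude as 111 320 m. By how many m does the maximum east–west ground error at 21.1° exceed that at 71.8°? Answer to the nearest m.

69 m

Truncating at 3 decimal places can drop up to a full unit in the last place, so the longitude may be off by as much as 0.001°.
At 21.1°: 0.001° × 111320 × cos 21.1° = 0.001 × 111320 × 0.9330 ≈ 103.86 m.
At 71.8°: 0.001° × 111320 × cos 71.8° = 0.001 × 111320 × 0.3123 ≈ 34.769 m.
Difference: 103.86 − 34.769 = 69.087 m.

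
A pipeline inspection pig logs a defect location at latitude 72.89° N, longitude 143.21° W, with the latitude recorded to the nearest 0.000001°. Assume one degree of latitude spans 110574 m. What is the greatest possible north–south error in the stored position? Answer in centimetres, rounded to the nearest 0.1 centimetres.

Rounding to 6 decimal places leaves the latitude within ±5e-07° of the true value.
Along the meridian that is 5e-07° × 110574 m/° = 0.055287 m.
That is 0.055287 m = 5.5287 cm.

5.5 centimetres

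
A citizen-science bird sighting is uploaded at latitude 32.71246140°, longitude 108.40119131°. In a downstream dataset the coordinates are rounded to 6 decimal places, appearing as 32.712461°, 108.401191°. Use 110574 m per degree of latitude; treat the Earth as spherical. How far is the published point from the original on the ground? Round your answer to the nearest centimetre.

The latitude changed by +0.00000040° and the longitude by +0.00000031°.
North–south shift: 0.00000040 × 110574 = 0.0442296 m.
E–W at 32.7125°: 0.00000031° × 110574 × cos 32.7125° = 0.00000031 × 110574 × 0.8414 ≈ 0.0288412 m.
Distance: √(0.0442296² + 0.0288412²) ≈ 0.0528022 m.
That is 0.0528022 m = 5.2802 cm.

5 centimetres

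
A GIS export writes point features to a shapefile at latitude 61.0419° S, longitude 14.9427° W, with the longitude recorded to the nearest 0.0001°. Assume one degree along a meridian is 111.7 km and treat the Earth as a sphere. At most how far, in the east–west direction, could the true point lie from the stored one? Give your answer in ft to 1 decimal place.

8.9 ft

Rounding to 4 decimal places leaves the longitude within ±5e-05° of the true value.
One degree of longitude at 61.0419° is 111700 × cos 61.0419° ≈ 111700 × 0.4842 = 54081.8 m.
So at most 5e-05° × 54081.8 ≈ 2.70409 m east–west.
In feet: 2.70409 m ÷ 0.3048 ≈ 8.8717 ft.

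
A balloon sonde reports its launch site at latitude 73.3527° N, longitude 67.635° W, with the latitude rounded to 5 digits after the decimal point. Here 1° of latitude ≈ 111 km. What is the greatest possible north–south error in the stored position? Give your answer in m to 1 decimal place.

Rounding to 5 decimal places leaves the latitude within ±5e-06° of the true value.
Along the meridian that is 5e-06° × 111000 m/° = 0.555 m.

0.6 m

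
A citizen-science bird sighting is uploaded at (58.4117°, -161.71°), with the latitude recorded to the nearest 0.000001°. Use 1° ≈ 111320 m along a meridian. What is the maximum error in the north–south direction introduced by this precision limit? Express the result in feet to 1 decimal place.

0.2 feet

Rounding to 6 decimal places leaves the latitude within ±5e-07° of the true value.
Along the meridian that is 5e-07° × 111320 m/° = 0.05566 m.
In feet: 0.05566 m ÷ 0.3048 ≈ 0.18261 ft.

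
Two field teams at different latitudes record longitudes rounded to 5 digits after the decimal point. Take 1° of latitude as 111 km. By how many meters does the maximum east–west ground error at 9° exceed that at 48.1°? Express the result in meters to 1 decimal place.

0.2 meters

Rounding to 5 decimal places leaves the longitude within ±5e-06° of the true value.
At 9°: 5e-06° × 111000 × cos 9° = 5e-06 × 111000 × 0.9877 ≈ 0.54817 m.
Error at 48.1° = 5e-06° × 111000 × cos 48.1° ≈ 0.555 × 0.6678 = 0.37065 m.
Difference: 0.54817 − 0.37065 = 0.17752 m.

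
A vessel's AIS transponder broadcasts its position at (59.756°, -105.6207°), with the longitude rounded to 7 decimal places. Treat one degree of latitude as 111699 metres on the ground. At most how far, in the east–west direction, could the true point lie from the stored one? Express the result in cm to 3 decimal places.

0.281 cm

Rounding to 7 decimal places leaves the longitude within ±5e-08° of the true value.
One degree of longitude at 59.756° is 111699 × cos 59.756° ≈ 111699 × 0.5037 = 56260.9 m.
So at most 5e-08° × 56260.9 ≈ 0.00281305 m east–west.
That is 0.00281305 m = 0.2813 cm.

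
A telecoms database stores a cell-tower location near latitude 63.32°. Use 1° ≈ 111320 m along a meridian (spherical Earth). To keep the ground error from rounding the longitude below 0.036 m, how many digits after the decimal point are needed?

At 63.32° one degree of longitude covers 111320 × cos 63.32° ≈ 111320 × 0.4490 ≈ 49983.5 m.
Rounding to N decimal places gives at most 0.5 × 10⁻ᴺ degrees of error, i.e. 0.5 × 10⁻ᴺ × 49983.5 m.
Need 0.5 × 49983.5 × 10⁻ᴺ ≤ 0.036 → 10⁻ᴺ ≤ 1.440e-06, so N ≥ 5.84.
N = 5 would give 0.25 m (too coarse); N = 6 gives 0.025 m ≤ 0.036 m.

6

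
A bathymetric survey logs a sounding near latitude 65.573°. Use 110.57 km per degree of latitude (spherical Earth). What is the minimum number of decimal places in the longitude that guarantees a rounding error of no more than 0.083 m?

At 65.573° one degree of longitude covers 110570 × cos 65.573° ≈ 110570 × 0.4135 ≈ 45724.4 m.
With N decimal places the half-ulp bound is 0.5·10⁻ᴺ°, or 0.5·10⁻ᴺ × 45724.4 m on the ground.
Setting 22862.2 × 10⁻ᴺ ≤ 0.083 gives 10ᴺ ≥ 2.754e+05, i.e. N ≥ 5.44.
At 5 places the error can reach 0.229 m, but 6 places keeps it to 0.0229 m.

6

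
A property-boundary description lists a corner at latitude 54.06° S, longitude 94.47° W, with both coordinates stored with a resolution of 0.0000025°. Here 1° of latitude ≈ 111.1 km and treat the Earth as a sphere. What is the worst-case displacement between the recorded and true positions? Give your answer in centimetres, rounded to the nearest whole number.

16 centimetres

With a 0.0000025° grid the true value lies within half a step, ±0.0000025°/2 = ±1.25e-06°, of the stored one.
Latitude error → 1.25e-06 × 111100 = 0.138875 m along the meridian.
East–west component at 54.06°: 1.25e-06° × 111100 × cos 54.06° ≈ 1.25e-06 × 65208.8 ≈ 0.081511 m.
The two errors are perpendicular, so the maximum displacement is √(0.138875² + 0.081511²) ≈ 0.161029 m.
That is 0.161029 m = 16.103 cm.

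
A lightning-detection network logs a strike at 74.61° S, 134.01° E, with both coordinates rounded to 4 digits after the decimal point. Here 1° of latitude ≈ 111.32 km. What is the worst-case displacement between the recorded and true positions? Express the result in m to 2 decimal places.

5.76 m

Rounding to 4 decimal places leaves each coordinate within ±5e-05° of the true value.
North–south component: 5e-05° × 111320 = 5.566 m.
Longitude error → 5e-05 × 111320 × cos 74.61° = 5e-05 × 111320 × 0.2654 ≈ 1.47715 m.
Worst case both components are at the extreme and orthogonal: √(5.566² + 1.47715²) ≈ 5.75867 m.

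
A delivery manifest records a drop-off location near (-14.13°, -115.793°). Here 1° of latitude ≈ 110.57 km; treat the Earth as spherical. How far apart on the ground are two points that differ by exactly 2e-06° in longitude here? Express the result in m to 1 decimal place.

0.2 m

One degree of longitude here spans 110570 × cos 14.13° = 110570 × 0.9697 ≈ 107225 m; 2e-06° of that is 0.214449 m.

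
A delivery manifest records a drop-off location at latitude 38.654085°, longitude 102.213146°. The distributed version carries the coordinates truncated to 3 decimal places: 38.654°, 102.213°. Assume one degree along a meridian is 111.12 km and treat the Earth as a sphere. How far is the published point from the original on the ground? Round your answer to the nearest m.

Δlat = 38.654085 − 38.654 = +0.000085°; Δlon = 102.213146 − 102.213 = +0.000146°.
N–S: 0.000085° × 111120 m/° = 9.4452 m.
E–W at 38.654°: 0.000146° × 111120 × cos 38.654° = 0.000146 × 111120 × 0.7809 ≈ 12.6695 m.
Distance: √(9.4452² + 12.6695²) ≈ 15.8028 m.

16 m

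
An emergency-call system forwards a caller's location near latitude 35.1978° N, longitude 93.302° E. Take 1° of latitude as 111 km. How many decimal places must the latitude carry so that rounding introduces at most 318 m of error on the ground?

One degree of latitude covers 111000 m.
N decimal places → at most half a unit in the last place, 0.5 × 10⁻ᴺ° = 111000/2 × 10⁻ᴺ m.
Setting 55500 × 10⁻ᴺ ≤ 318 gives 10ᴺ ≥ 174.5, i.e. N ≥ 2.24.
At 2 places the error can reach 555 m, but 3 places keeps it to 55.5 m.

3 decimal places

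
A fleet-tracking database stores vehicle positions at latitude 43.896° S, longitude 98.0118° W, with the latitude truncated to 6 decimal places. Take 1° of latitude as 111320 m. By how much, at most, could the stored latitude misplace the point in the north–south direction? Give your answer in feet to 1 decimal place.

0.4 feet

Truncating at 6 decimal places can drop up to a full unit in the last place, so the latitude may be off by as much as 1e-06°.
North–south distance: 1e-06° × 111320 m/° = 0.11132 m.
Converting: 0.11132 m × 3.2808 ft/m ≈ 0.36522 ft.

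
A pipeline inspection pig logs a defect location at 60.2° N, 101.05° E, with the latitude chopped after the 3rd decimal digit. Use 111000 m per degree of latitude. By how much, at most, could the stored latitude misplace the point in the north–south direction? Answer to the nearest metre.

111 metres

Truncating at 3 decimal places can drop up to a full unit in the last place, so the latitude may be off by as much as 0.001°.
North–south distance: 0.001° × 111000 m/° = 111 m.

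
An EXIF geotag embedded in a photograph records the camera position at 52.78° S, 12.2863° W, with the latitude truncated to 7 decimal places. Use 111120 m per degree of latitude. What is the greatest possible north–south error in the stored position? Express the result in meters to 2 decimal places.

Truncating at 7 decimal places can drop up to a full unit in the last place, so the latitude may be off by as much as 1e-07°.
So the N–S error is at most 1e-07 × 111120 = 0.011112 m.

0.01 meters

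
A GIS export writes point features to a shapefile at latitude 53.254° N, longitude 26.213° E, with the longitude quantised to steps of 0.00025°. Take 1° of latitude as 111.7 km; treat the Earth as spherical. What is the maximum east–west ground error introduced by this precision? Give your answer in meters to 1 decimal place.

With a 0.00025° grid the true value lies within half a step, ±0.00025°/2 = ±0.000125°, of the stored one.
At latitude 53.254° a degree of longitude spans 111700 m × cos 53.254° = 111700 × 0.5983 ≈ 66826.6 m.
Maximum E–W displacement: 0.000125 × 66826.6 = 8.35333 m.

8.4 meters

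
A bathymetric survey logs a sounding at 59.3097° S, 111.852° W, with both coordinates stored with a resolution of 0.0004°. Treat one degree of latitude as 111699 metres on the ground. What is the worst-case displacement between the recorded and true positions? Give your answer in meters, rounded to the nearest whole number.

25 meters

With a 0.0004° grid the true value lies within half a step, ±0.0004°/2 = ±0.0002°, of the stored one.
North–south component: 0.0002° × 111699 = 22.3398 m.
East–west component at 59.3097°: 0.0002° × 111699 × cos 59.3097° ≈ 0.0002 × 57010.9 ≈ 11.4022 m.
The two errors are perpendicular, so the maximum displacement is √(22.3398² + 11.4022²) ≈ 25.0814 m.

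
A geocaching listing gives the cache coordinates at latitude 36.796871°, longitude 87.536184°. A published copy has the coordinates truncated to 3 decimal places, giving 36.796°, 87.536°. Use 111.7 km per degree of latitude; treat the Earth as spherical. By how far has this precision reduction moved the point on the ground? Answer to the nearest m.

The latitude changed by +0.000871° and the longitude by +0.000184°.
North–south shift: 0.000871 × 111700 = 97.2907 m.
East–west at this latitude: 0.000184° × 111700 × cos 36.796° ≈ 0.000184 × 89446.4 = 16.4581 m.
Hypotenuse of the two orthogonal shifts: √(97.2907² + 16.4581²) = 98.6729 m.

99 m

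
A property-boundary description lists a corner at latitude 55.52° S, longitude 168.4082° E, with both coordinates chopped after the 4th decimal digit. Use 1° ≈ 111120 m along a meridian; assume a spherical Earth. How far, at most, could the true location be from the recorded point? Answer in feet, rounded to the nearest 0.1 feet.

41.9 feet

Truncating at 4 decimal places can drop up to a full unit in the last place, so each coordinate may be off by as much as 0.0001°.
North–south component: 0.0001° × 111120 = 11.112 m.
Longitude error → 0.0001 × 111120 × cos 55.52° = 0.0001 × 111120 × 0.5661 ≈ 6.29071 m.
Worst case both components are at the extreme and orthogonal: √(11.112² + 6.29071²) ≈ 12.7691 m.
In feet: 12.7691 m ÷ 0.3048 ≈ 41.893 ft.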